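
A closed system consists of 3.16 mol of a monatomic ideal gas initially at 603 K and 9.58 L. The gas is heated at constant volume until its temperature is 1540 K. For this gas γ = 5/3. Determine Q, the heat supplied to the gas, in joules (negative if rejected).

P₁ = nRT₁/V₁ = 3.16×8.314×603/9.58 = 1650 kPa.
Isochoric: V stays 9.58 L; P/T = const ⇒ T₂ = 1540 K, P₂ = 4220 kPa.
W = 0 (no volume change).
ΔU = nCvΔT = 3.16×12.5×(1540−603) = 36900 J.
Q = ΔU = 36900 J.

36900 J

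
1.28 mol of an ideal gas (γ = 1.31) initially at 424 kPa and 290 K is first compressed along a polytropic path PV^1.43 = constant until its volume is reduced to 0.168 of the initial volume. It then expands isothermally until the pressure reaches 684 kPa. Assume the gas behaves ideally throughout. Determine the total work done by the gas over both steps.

V₁ = nRT₁/P₁ = 1.28×8.314×290/424 = 7.28 L.
Step 1 — Polytropic n=1.43: T₂ = T₁(V₁/V₂)^(n−1) = 290×(5.95)^0.43 = 624 K; P₂ = P₁(V₁/V₂)^n = 5430 kPa.
W = (P₁V₁−P₂V₂)/(n−1) = (424×7.28−5430×1.22)/0.43 = -8280 J.
ΔU = nCvΔT = 1.28×26.8×(624−290) = 11500 J.
Q = ΔU + W = 3200 J.
State after step 1: P = 5430 kPa, V = 1.22 L, T = 624 K.
Step 2 — Isothermal: T stays 624 K; PV = const ⇒ V₂ = 9.72 L, P₂ = 684 kPa.
ΔU = 0 (ideal gas, T constant).
W = nRT ln(V₂/V₁) = 1.28×8.314×624×ln(7.95) = 13800 J.
Q = ΔU + W = 13800 J.
Net over both steps: W = 5500 J, Q = 17000 J, ΔU = 11500 J.

5500 J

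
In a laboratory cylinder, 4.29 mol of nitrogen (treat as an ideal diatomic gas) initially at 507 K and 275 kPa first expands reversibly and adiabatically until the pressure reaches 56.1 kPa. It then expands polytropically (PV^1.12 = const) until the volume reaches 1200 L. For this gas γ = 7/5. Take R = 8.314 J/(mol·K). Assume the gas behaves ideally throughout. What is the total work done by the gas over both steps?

34800 J

V₁ = nRT₁/P₁ = 4.29×8.314×507/275 = 65.8 L.
Step 1 — Adiabatic: T₂/T₁ = (P₂/P₁)^((γ−1)/γ) ⇒ T₂ = 507×(0.204)^0.286 = 322 K; V₂ = 205 L.
ΔU = nCvΔT = 4.29×20.8×(322−507) = -16500 J.
Q = 0 for an adiabatic process, so W = −ΔU = 16500 J.
State after step 1: P = 56.1 kPa, V = 205 L, T = 322 K.
Step 2 — Polytropic n=1.12: T₂ = T₁(V₁/V₂)^(n−1) = 322×(0.171)^0.12 = 260 K; P₂ = P₁(V₁/V₂)^n = 7.74 kPa.
W = (P₁V₁−P₂V₂)/(n−1) = (56.1×205−7.74×1200)/0.12 = 18300 J.
ΔU = nCvΔT = 4.29×20.8×(260−322) = -5490 J.
Q = ΔU + W = 12800 J.
Net over both steps: W = 34800 J, Q = 12800 J, ΔU = -22000 J.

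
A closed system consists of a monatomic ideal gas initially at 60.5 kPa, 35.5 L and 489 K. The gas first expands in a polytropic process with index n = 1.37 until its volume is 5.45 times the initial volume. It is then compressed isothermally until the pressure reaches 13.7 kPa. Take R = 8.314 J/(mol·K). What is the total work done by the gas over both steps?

n = P₁V₁/(RT₁) = 60.5×35.5/(8.314×489) = 0.528 mol.
Step 1 — Polytropic n=1.37: T₂ = T₁(V₁/V₂)^(n−1) = 489×(0.183)^0.37 = 261 K; P₂ = P₁(V₁/V₂)^n = 5.93 kPa.
W = (P₁V₁−P₂V₂)/(n−1) = (60.5×35.5−5.93×193)/0.37 = 2710 J.
ΔU = nCvΔT = 0.528×12.5×(261−489) = -1500 J.
Q = ΔU + W = 1200 J.
State after step 1: P = 5.93 kPa, V = 193 L, T = 261 K.
Step 2 — Isothermal: T stays 261 K; PV = const ⇒ V₂ = 83.7 L, P₂ = 13.7 kPa.
ΔU = 0 (ideal gas, T constant).
W = nRT ln(V₂/V₁) = 0.528×8.314×261×ln(0.433) = -961 J.
Q = ΔU + W = -961 J.
Net over both steps: W = 1740 J, Q = 243 J, ΔU = -1500 J.

1740 J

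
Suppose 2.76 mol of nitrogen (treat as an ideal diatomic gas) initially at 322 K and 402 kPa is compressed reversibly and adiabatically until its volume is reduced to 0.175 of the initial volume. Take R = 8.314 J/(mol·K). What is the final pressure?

4610 kPa

V₁ = nRT₁/P₁ = 2.76×8.314×322/402 = 18.4 L.
Adiabatic: TV^(γ−1) = const ⇒ T₂ = 322×(5.71)^0.400 = 647 K; PV^γ = const ⇒ P₂ = 4610 kPa.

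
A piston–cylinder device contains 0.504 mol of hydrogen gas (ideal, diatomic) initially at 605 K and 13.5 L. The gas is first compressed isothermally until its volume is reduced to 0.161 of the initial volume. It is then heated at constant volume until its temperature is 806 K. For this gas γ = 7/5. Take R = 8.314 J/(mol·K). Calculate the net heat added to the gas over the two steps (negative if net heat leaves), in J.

-2520 J

P₁ = nRT₁/V₁ = 0.504×8.314×605/13.5 = 188 kPa.
Step 1 — Isothermal: T stays 605 K; PV = const ⇒ V₂ = 2.17 L, P₂ = 1170 kPa.
ΔU = 0 (ideal gas, T constant).
W = nRT ln(V₂/V₁) = 0.504×8.314×605×ln(0.161) = -4630 J.
Q = ΔU + W = -4630 J.
State after step 1: P = 1170 kPa, V = 2.17 L, T = 605 K.
Step 2 — Isochoric: V stays 2.17 L; P/T = const ⇒ T₂ = 806 K, P₂ = 1550 kPa.
W = 0 (no volume change).
ΔU = nCvΔT = 0.504×20.8×(806−605) = 2110 J.
Q = ΔU = 2110 J.
Net over both steps: W = -4630 J, Q = -2520 J, ΔU = 2110 J.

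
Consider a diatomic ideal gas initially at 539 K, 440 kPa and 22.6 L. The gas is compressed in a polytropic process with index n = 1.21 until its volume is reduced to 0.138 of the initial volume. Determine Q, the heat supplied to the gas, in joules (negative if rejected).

-11600 J

n = P₁V₁/(RT₁) = 440×22.6/(8.314×539) = 2.22 mol.
Polytropic n=1.21: T₂ = T₁(V₁/V₂)^(n−1) = 539×(7.25)^0.21 = 817 K; P₂ = P₁(V₁/V₂)^n = 4830 kPa.
W = (P₁V₁−P₂V₂)/(n−1) = (440×22.6−4830×3.12)/0.21 = -24400 J.
ΔU = nCvΔT = 2.22×20.8×(817−539) = 12800 J.
Q = ΔU + W = -11600 J.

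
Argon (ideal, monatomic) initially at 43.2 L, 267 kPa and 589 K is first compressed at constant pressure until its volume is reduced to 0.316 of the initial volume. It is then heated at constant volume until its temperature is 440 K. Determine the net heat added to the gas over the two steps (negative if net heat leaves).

-12300 J

n = P₁V₁/(RT₁) = 267×43.2/(8.314×589) = 2.36 mol.
Step 1 — Isobaric: P stays 267 kPa; V/T = const ⇒ T₂ = 186 K, V₂ = 13.7 L.
W = PΔV = 267×(13.7−43.2) kPa·L = -7890 J.
ΔU = nCvΔT = 2.36×12.5×(186−589) = -11800 J.
Q = ΔU + W = nCpΔT = -19700 J.
State after step 1: P = 267 kPa, V = 13.7 L, T = 186 K.
Step 2 — Isochoric: V stays 13.7 L; P/T = const ⇒ T₂ = 440 K, P₂ = 631 kPa.
W = 0 (no volume change).
ΔU = nCvΔT = 2.36×12.5×(440−186) = 7460 J.
Q = ΔU = 7460 J.
Net over both steps: W = -7890 J, Q = -12300 J, ΔU = -4380 J.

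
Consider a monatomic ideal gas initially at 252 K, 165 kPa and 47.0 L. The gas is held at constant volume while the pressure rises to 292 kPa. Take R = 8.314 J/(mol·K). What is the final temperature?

446 K

Isochoric: V stays 47.0 L; P/T = const ⇒ T₂ = 446 K, P₂ = 292 kPa.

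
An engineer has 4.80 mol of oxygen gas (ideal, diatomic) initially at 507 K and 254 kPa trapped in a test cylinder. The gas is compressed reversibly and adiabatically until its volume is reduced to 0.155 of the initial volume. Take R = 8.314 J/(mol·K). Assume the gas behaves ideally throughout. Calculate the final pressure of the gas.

V₁ = nRT₁/P₁ = 4.80×8.314×507/254 = 79.7 L.
Adiabatic: TV^(γ−1) = const ⇒ T₂ = 507×(6.45)^0.400 = 1070 K; PV^γ = const ⇒ P₂ = 3450 kPa.

3450 kPa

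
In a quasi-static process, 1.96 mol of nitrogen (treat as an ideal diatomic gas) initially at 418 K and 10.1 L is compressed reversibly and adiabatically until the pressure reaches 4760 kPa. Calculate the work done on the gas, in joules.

12700 J

P₁ = nRT₁/V₁ = 1.96×8.314×418/10.1 = 674 kPa.
Adiabatic: T₂/T₁ = (P₂/P₁)^((γ−1)/γ) ⇒ T₂ = 418×(7.06)^0.286 = 731 K; V₂ = 2.50 L.
ΔU = nCvΔT = 1.96×20.8×(731−418) = 12700 J.
Q = 0 for an adiabatic process, so W = −ΔU = -12700 J.
Work done on the gas = −W_by = 12700 J.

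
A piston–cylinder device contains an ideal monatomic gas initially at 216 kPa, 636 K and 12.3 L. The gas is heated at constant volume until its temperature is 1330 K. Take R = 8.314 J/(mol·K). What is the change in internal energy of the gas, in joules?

n = P₁V₁/(RT₁) = 216×12.3/(8.314×636) = 0.502 mol.
Isochoric: V stays 12.3 L; P/T = const ⇒ T₂ = 1330 K, P₂ = 452 kPa.
For an ideal gas ΔU = nCvΔT with Cv = (3/2)R = 12.5 J/(mol·K).
ΔU = 0.502×12.5×(1330−636) = 4350 J.

4350 J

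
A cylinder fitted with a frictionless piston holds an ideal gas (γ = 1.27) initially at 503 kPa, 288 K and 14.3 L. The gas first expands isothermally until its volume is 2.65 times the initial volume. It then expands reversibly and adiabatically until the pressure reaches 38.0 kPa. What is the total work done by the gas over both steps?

n = P₁V₁/(RT₁) = 503×14.3/(8.314×288) = 3.00 mol.
Step 1 — Isothermal: T stays 288 K; PV = const ⇒ V₂ = 37.9 L, P₂ = 190 kPa.
ΔU = 0 (ideal gas, T constant).
W = nRT ln(V₂/V₁) = 3.00×8.314×288×ln(2.65) = 7010 J.
Q = ΔU + W = 7010 J.
State after step 1: P = 190 kPa, V = 37.9 L, T = 288 K.
Step 2 — Adiabatic: T₂/T₁ = (P₂/P₁)^((γ−1)/γ) ⇒ T₂ = 288×(0.200)^0.213 = 205 K; V₂ = 134 L.
ΔU = nCvΔT = 3.00×30.8×(205−288) = -7720 J.
Q = 0 for an adiabatic process, so W = −ΔU = 7720 J.
Net over both steps: W = 14700 J, Q = 7010 J, ΔU = -7720 J.

14700 J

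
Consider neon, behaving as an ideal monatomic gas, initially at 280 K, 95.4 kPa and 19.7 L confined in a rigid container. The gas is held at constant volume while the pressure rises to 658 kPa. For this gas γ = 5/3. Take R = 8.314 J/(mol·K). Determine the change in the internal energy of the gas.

n = P₁V₁/(RT₁) = 95.4×19.7/(8.314×280) = 0.807 mol.
Isochoric: V stays 19.7 L; P/T = const ⇒ T₂ = 1930 K, P₂ = 658 kPa.
For an ideal gas ΔU = nCvΔT with Cv = (3/2)R = 12.5 J/(mol·K).
ΔU = 0.807×12.5×(1930−280) = 16600 J.

16600 J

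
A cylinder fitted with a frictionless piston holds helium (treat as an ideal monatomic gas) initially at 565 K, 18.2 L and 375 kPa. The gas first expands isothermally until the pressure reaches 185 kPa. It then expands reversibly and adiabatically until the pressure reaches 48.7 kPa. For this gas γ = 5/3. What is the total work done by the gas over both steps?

n = P₁V₁/(RT₁) = 375×18.2/(8.314×565) = 1.45 mol.
Step 1 — Isothermal: T stays 565 K; PV = const ⇒ V₂ = 36.9 L, P₂ = 185 kPa.
ΔU = 0 (ideal gas, T constant).
W = nRT ln(V₂/V₁) = 1.45×8.314×565×ln(2.03) = 4820 J.
Q = ΔU + W = 4820 J.
State after step 1: P = 185 kPa, V = 36.9 L, T = 565 K.
Step 2 — Adiabatic: T₂/T₁ = (P₂/P₁)^((γ−1)/γ) ⇒ T₂ = 565×(0.263)^0.400 = 331 K; V₂ = 82.2 L.
ΔU = nCvΔT = 1.45×12.5×(331−565) = -4230 J.
Q = 0 for an adiabatic process, so W = −ΔU = 4230 J.
Net over both steps: W = 9060 J, Q = 4820 J, ΔU = -4230 J.

9060 J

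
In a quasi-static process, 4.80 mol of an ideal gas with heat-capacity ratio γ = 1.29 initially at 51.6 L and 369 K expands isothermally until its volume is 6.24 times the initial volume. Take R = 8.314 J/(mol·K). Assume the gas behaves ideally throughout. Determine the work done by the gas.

27000 J

P₁ = nRT₁/V₁ = 4.80×8.314×369/51.6 = 285 kPa.
Isothermal: T stays 369 K; PV = const ⇒ V₂ = 322 L, P₂ = 45.7 kPa.
W = nRT ln(V₂/V₁) = 4.80×8.314×369×ln(6.24) = 27000 J.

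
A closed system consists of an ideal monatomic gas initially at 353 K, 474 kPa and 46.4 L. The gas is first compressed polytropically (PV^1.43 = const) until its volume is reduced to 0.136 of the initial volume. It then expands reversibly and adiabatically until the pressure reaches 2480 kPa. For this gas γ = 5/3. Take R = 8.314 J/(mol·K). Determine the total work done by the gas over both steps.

n = P₁V₁/(RT₁) = 474×46.4/(8.314×353) = 7.49 mol.
Step 1 — Polytropic n=1.43: T₂ = T₁(V₁/V₂)^(n−1) = 353×(7.35)^0.43 = 832 K; P₂ = P₁(V₁/V₂)^n = 8220 kPa.
W = (P₁V₁−P₂V₂)/(n−1) = (474×46.4−8220×6.31)/0.43 = -69500 J.
ΔU = nCvΔT = 7.49×12.5×(832−353) = 44800 J.
Q = ΔU + W = -24700 J.
State after step 1: P = 8220 kPa, V = 6.31 L, T = 832 K.
Step 2 — Adiabatic: T₂/T₁ = (P₂/P₁)^((γ−1)/γ) ⇒ T₂ = 832×(0.302)^0.400 = 515 K; V₂ = 13.0 L.
ΔU = nCvΔT = 7.49×12.5×(515−832) = -29600 J.
Q = 0 for an adiabatic process, so W = −ΔU = 29600 J.
Net over both steps: W = -39800 J, Q = -24700 J, ΔU = 15200 J.

-39800 J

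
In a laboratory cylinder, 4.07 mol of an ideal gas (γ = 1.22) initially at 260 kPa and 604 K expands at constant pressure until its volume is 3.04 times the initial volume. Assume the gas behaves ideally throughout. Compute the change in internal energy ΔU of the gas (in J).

V₁ = nRT₁/P₁ = 4.07×8.314×604/260 = 78.6 L.
Isobaric: P stays 260 kPa; V/T = const ⇒ T₂ = 1840 K, V₂ = 239 L.
For an ideal gas ΔU = nCvΔT with Cv = R/(γ−1) = 37.8 J/(mol·K).
ΔU = 4.07×37.8×(1840−604) = 190000 J.

190000 J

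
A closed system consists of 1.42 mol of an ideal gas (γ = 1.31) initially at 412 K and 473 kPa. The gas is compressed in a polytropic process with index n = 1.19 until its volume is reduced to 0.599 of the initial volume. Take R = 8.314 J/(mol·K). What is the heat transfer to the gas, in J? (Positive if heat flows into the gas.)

-1010 J

V₁ = nRT₁/P₁ = 1.42×8.314×412/473 = 10.3 L.
Polytropic n=1.19: T₂ = T₁(V₁/V₂)^(n−1) = 412×(1.67)^0.19 = 454 K; P₂ = P₁(V₁/V₂)^n = 870 kPa.
W = (P₁V₁−P₂V₂)/(n−1) = (473×10.3−870×6.16)/0.19 = -2620 J.
ΔU = nCvΔT = 1.42×26.8×(454−412) = 1600 J.
Q = ΔU + W = -1010 J.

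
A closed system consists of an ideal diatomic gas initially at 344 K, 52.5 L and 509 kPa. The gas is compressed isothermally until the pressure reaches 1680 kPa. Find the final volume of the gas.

15.9 L

Isothermal: T stays 344 K; PV = const ⇒ V₂ = 15.9 L, P₂ = 1680 kPa.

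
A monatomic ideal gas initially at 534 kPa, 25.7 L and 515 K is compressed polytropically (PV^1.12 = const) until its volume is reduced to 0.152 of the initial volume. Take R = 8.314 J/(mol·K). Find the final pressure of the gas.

4400 kPa

Polytropic n=1.12: T₂ = T₁(V₁/V₂)^(n−1) = 515×(6.58)^0.12 = 646 K; P₂ = P₁(V₁/V₂)^n = 4400 kPa.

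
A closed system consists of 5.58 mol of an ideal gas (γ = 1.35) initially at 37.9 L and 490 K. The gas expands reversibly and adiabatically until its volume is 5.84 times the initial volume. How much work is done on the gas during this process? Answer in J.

-29900 J

P₁ = nRT₁/V₁ = 5.58×8.314×490/37.9 = 600 kPa.
Adiabatic: TV^(γ−1) = const ⇒ T₂ = 490×(0.171)^0.350 = 264 K; PV^γ = const ⇒ P₂ = 55.4 kPa.
ΔU = nCvΔT = 5.58×23.8×(264−490) = -29900 J.
Q = 0 for an adiabatic process, so W = −ΔU = 29900 J.
Work done on the gas = −W_by = -29900 J.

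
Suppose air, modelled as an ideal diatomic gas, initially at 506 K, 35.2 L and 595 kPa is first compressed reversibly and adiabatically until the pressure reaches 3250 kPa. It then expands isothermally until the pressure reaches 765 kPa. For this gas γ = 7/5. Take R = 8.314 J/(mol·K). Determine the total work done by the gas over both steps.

16500 J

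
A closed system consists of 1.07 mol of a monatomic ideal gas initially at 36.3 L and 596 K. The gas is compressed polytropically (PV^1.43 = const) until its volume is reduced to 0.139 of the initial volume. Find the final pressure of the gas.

P₁ = nRT₁/V₁ = 1.07×8.314×596/36.3 = 146 kPa.
Polytropic n=1.43: T₂ = T₁(V₁/V₂)^(n−1) = 596×(7.19)^0.43 = 1390 K; P₂ = P₁(V₁/V₂)^n = 2450 kPa.

2450 kPa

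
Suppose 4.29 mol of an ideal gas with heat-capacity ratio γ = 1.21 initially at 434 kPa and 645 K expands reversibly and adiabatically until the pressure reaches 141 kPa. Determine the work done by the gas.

19400 J

V₁ = nRT₁/P₁ = 4.29×8.314×645/434 = 53.0 L.
Adiabatic: T₂/T₁ = (P₂/P₁)^((γ−1)/γ) ⇒ T₂ = 645×(0.325)^0.174 = 531 K; V₂ = 134 L.
ΔU = nCvΔT = 4.29×39.6×(531−645) = -19400 J.
Q = 0 for an adiabatic process, so W = −ΔU = 19400 J.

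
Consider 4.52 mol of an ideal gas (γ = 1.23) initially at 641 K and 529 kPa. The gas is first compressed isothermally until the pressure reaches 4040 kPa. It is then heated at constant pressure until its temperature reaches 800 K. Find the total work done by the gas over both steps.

V₁ = nRT₁/P₁ = 4.52×8.314×641/529 = 45.5 L.
Step 1 — Isothermal: T stays 641 K; PV = const ⇒ V₂ = 5.96 L, P₂ = 4040 kPa.
ΔU = 0 (ideal gas, T constant).
W = nRT ln(V₂/V₁) = 4.52×8.314×641×ln(0.131) = -49000 J.
Q = ΔU + W = -49000 J.
State after step 1: P = 4040 kPa, V = 5.96 L, T = 641 K.
Step 2 — Isobaric: P stays 4040 kPa; V/T = const ⇒ T₂ = 800 K, V₂ = 7.44 L.
W = PΔV = 4040×(7.44−5.96) kPa·L = 5980 J.
ΔU = nCvΔT = 4.52×36.1×(800−641) = 26000 J.
Q = ΔU + W = nCpΔT = 32000 J.
Net over both steps: W = -43000 J, Q = -17000 J, ΔU = 26000 J.

-43000 J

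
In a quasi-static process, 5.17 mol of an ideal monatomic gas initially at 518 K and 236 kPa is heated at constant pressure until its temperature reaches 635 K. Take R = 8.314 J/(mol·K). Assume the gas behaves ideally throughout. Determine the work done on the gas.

V₁ = nRT₁/P₁ = 5.17×8.314×518/236 = 94.3 L.
Isobaric: P stays 236 kPa; V/T = const ⇒ T₂ = 635 K, V₂ = 116 L.
W = PΔV = 236×(116−94.3) kPa·L = 5030 J.
Work done on the gas = −W_by = -5030 J.

-5030 J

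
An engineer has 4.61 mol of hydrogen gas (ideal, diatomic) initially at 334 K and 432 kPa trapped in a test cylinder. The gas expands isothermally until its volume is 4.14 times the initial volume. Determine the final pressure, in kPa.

104 kPa

V₁ = nRT₁/P₁ = 4.61×8.314×334/432 = 29.6 L.
Isothermal: T stays 334 K; PV = const ⇒ V₂ = 123 L, P₂ = 104 kPa.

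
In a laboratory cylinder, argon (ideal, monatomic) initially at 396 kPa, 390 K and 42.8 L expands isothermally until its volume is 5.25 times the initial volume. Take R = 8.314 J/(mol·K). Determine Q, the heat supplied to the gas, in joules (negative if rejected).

28100 J

n = P₁V₁/(RT₁) = 396×42.8/(8.314×390) = 5.23 mol.
Isothermal: T stays 390 K; PV = const ⇒ V₂ = 225 L, P₂ = 75.4 kPa.
ΔU = 0 (ideal gas, T constant).
W = nRT ln(V₂/V₁) = 5.23×8.314×390×ln(5.25) = 28100 J.
Q = ΔU + W = 28100 J.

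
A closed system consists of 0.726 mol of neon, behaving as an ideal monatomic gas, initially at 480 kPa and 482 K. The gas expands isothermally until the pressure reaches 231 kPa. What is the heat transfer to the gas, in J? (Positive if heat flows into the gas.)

2130 J

V₁ = nRT₁/P₁ = 0.726×8.314×482/480 = 6.06 L.
Isothermal: T stays 482 K; PV = const ⇒ V₂ = 12.6 L, P₂ = 231 kPa.
ΔU = 0 (ideal gas, T constant).
W = nRT ln(V₂/V₁) = 0.726×8.314×482×ln(2.08) = 2130 J.
Q = ΔU + W = 2130 J.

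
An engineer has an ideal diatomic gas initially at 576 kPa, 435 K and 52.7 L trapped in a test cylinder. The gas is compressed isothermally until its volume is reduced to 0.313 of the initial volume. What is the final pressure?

Isothermal: T stays 435 K; PV = const ⇒ V₂ = 16.5 L, P₂ = 1840 kPa.

1840 kPa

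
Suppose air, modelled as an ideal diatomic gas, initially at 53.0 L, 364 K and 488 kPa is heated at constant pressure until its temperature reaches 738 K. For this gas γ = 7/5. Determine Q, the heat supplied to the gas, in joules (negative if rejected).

n = P₁V₁/(RT₁) = 488×53.0/(8.314×364) = 8.55 mol.
Isobaric: P stays 488 kPa; V/T = const ⇒ T₂ = 738 K, V₂ = 107 L.
W = PΔV = 488×(107−53.0) kPa·L = 26600 J.
ΔU = nCvΔT = 8.55×20.8×(738−364) = 66400 J.
Q = ΔU + W = nCpΔT = 93000 J.

93000 J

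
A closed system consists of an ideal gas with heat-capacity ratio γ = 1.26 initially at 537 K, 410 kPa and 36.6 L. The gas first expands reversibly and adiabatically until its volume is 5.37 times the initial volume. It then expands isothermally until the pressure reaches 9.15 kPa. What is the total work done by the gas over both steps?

36800 J

n = P₁V₁/(RT₁) = 410×36.6/(8.314×537) = 3.36 mol.
Step 1 — Adiabatic: TV^(γ−1) = const ⇒ T₂ = 537×(0.186)^0.260 = 347 K; PV^γ = const ⇒ P₂ = 49.3 kPa.
ΔU = nCvΔT = 3.36×32.0×(347−537) = -20400 J.
Q = 0 for an adiabatic process, so W = −ΔU = 20400 J.
State after step 1: P = 49.3 kPa, V = 197 L, T = 347 K.
Step 2 — Isothermal: T stays 347 K; PV = const ⇒ V₂ = 1060 L, P₂ = 9.15 kPa.
ΔU = 0 (ideal gas, T constant).
W = nRT ln(V₂/V₁) = 3.36×8.314×347×ln(5.39) = 16300 J.
Q = ΔU + W = 16300 J.
Net over both steps: W = 36800 J, Q = 16300 J, ΔU = -20400 J.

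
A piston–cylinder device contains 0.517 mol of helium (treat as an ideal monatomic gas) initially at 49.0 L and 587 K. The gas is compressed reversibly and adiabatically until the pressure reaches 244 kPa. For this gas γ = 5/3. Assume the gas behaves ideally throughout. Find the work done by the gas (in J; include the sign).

P₁ = nRT₁/V₁ = 0.517×8.314×587/49.0 = 51.5 kPa.
Adiabatic: T₂/T₁ = (P₂/P₁)^((γ−1)/γ) ⇒ T₂ = 587×(4.74)^0.400 = 1090 K; V₂ = 19.3 L.
ΔU = nCvΔT = 0.517×12.5×(1090−587) = 3270 J.
Q = 0 for an adiabatic process, so W = −ΔU = -3270 J.

-3270 J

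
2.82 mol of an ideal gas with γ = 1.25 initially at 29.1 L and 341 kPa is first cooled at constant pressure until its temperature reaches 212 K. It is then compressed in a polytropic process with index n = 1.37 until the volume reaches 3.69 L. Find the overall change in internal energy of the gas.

-6640 J

T₁ = P₁V₁/(nR) = 341×29.1/(2.82×8.314) = 423 K.
Step 1 — Isobaric: P stays 341 kPa; V/T = const ⇒ T₂ = 212 K, V₂ = 14.6 L.
W = PΔV = 341×(14.6−29.1) kPa·L = -4950 J.
ΔU = nCvΔT = 2.82×33.3×(212−423) = -19800 J.
Q = ΔU + W = nCpΔT = -24800 J.
State after step 1: P = 341 kPa, V = 14.6 L, T = 212 K.
Step 2 — Polytropic n=1.37: T₂ = T₁(V₁/V₂)^(n−1) = 212×(3.95)^0.37 = 352 K; P₂ = P₁(V₁/V₂)^n = 2240 kPa.
W = (P₁V₁−P₂V₂)/(n−1) = (341×14.6−2240×3.69)/0.37 = -8900 J.
ΔU = nCvΔT = 2.82×33.3×(352−212) = 13200 J.
Q = ΔU + W = 4270 J.
Net over both steps: W = -13900 J, Q = -20500 J, ΔU = -6640 J.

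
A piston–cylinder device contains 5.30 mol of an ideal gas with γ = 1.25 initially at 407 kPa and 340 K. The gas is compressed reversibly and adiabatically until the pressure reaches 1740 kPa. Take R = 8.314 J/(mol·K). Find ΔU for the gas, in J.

V₁ = nRT₁/P₁ = 5.30×8.314×340/407 = 36.8 L.
Adiabatic: T₂/T₁ = (P₂/P₁)^((γ−1)/γ) ⇒ T₂ = 340×(4.28)^0.200 = 455 K; V₂ = 11.5 L.
For an ideal gas ΔU = nCvΔT with Cv = R/(γ−1) = 33.3 J/(mol·K).
ΔU = 5.30×33.3×(455−340) = 20200 J.

20200 J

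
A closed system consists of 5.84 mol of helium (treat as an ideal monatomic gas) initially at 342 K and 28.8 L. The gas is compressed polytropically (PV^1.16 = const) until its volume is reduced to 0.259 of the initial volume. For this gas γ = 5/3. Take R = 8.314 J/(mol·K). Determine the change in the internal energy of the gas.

6010 J

P₁ = nRT₁/V₁ = 5.84×8.314×342/28.8 = 577 kPa.
Polytropic n=1.16: T₂ = T₁(V₁/V₂)^(n−1) = 342×(3.86)^0.16 = 425 K; P₂ = P₁(V₁/V₂)^n = 2760 kPa.
For an ideal gas ΔU = nCvΔT with Cv = (3/2)R = 12.5 J/(mol·K).
ΔU = 5.84×12.5×(425−342) = 6010 J.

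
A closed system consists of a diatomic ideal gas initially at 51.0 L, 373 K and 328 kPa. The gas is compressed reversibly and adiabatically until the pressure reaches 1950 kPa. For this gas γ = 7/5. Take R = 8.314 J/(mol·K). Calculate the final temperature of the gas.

Adiabatic: T₂/T₁ = (P₂/P₁)^((γ−1)/γ) ⇒ T₂ = 373×(5.95)^0.286 = 621 K; V₂ = 14.3 L.

621 K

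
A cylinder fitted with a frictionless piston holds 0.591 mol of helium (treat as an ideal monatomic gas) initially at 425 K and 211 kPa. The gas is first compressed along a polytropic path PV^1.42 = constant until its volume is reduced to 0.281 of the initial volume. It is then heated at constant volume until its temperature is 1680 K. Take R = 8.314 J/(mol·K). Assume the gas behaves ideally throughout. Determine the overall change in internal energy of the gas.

9250 J

V₁ = nRT₁/P₁ = 0.591×8.314×425/211 = 9.90 L.
Step 1 — Polytropic n=1.42: T₂ = T₁(V₁/V₂)^(n−1) = 425×(3.56)^0.42 = 724 K; P₂ = P₁(V₁/V₂)^n = 1280 kPa.
W = (P₁V₁−P₂V₂)/(n−1) = (211×9.90−1280×2.78)/0.42 = -3500 J.
ΔU = nCvΔT = 0.591×12.5×(724−425) = 2210 J.
Q = ΔU + W = -1300 J.
State after step 1: P = 1280 kPa, V = 2.78 L, T = 724 K.
Step 2 — Isochoric: V stays 2.78 L; P/T = const ⇒ T₂ = 1680 K, P₂ = 2970 kPa.
W = 0 (no volume change).
ΔU = nCvΔT = 0.591×12.5×(1680−724) = 7040 J.
Q = ΔU = 7040 J.
Net over both steps: W = -3500 J, Q = 5750 J, ΔU = 9250 J.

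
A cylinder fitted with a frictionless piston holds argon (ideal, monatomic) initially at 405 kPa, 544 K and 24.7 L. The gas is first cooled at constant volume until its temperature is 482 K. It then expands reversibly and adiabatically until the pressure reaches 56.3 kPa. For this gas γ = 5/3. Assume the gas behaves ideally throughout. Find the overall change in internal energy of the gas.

-8670 J

n = P₁V₁/(RT₁) = 405×24.7/(8.314×544) = 2.21 mol.
Step 1 — Isochoric: V stays 24.7 L; P/T = const ⇒ T₂ = 482 K, P₂ = 359 kPa.
W = 0 (no volume change).
ΔU = nCvΔT = 2.21×12.5×(482−544) = -1710 J.
Q = ΔU = -1710 J.
State after step 1: P = 359 kPa, V = 24.7 L, T = 482 K.
Step 2 — Adiabatic: T₂/T₁ = (P₂/P₁)^((γ−1)/γ) ⇒ T₂ = 482×(0.157)^0.400 = 230 K; V₂ = 75.0 L.
ΔU = nCvΔT = 2.21×12.5×(230−482) = -6960 J.
Q = 0 for an adiabatic process, so W = −ΔU = 6960 J.
Net over both steps: W = 6960 J, Q = -1710 J, ΔU = -8670 J.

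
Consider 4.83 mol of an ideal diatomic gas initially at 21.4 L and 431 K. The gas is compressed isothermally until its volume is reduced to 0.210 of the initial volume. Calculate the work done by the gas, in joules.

-27000 J

P₁ = nRT₁/V₁ = 4.83×8.314×431/21.4 = 809 kPa.
Isothermal: T stays 431 K; PV = const ⇒ V₂ = 4.49 L, P₂ = 3850 kPa.
W = nRT ln(V₂/V₁) = 4.83×8.314×431×ln(0.210) = -27000 J.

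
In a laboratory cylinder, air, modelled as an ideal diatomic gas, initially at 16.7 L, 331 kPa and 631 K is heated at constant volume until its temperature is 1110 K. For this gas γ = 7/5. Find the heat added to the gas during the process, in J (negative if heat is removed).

n = P₁V₁/(RT₁) = 331×16.7/(8.314×631) = 1.05 mol.
Isochoric: V stays 16.7 L; P/T = const ⇒ T₂ = 1110 K, P₂ = 582 kPa.
W = 0 (no volume change).
ΔU = nCvΔT = 1.05×20.8×(1110−631) = 10500 J.
Q = ΔU = 10500 J.

10500 J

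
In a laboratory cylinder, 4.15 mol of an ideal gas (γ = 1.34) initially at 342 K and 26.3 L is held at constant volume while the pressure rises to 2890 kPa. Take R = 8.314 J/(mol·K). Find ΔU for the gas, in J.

189000 J

P₁ = nRT₁/V₁ = 4.15×8.314×342/26.3 = 449 kPa.
Isochoric: V stays 26.3 L; P/T = const ⇒ T₂ = 2200 K, P₂ = 2890 kPa.
For an ideal gas ΔU = nCvΔT with Cv = R/(γ−1) = 24.5 J/(mol·K).
ΔU = 4.15×24.5×(2200−342) = 189000 J.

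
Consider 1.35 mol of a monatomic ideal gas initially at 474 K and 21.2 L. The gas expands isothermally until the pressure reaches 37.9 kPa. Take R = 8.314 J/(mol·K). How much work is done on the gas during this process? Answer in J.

P₁ = nRT₁/V₁ = 1.35×8.314×474/21.2 = 251 kPa.
Isothermal: T stays 474 K; PV = const ⇒ V₂ = 140 L, P₂ = 37.9 kPa.
W = nRT ln(V₂/V₁) = 1.35×8.314×474×ln(6.62) = 10100 J.
Work done on the gas = −W_by = -10100 J.

-10100 J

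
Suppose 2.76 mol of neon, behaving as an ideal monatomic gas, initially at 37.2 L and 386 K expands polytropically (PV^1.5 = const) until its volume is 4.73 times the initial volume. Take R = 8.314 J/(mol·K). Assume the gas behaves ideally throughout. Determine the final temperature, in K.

177 K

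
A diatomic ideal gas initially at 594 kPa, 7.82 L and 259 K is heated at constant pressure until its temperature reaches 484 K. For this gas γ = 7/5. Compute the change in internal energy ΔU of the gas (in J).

10100 J

n = P₁V₁/(RT₁) = 594×7.82/(8.314×259) = 2.16 mol.
Isobaric: P stays 594 kPa; V/T = const ⇒ T₂ = 484 K, V₂ = 14.6 L.
For an ideal gas ΔU = nCvΔT with Cv = (5/2)R = 20.8 J/(mol·K).
ΔU = 2.16×20.8×(484−259) = 10100 J.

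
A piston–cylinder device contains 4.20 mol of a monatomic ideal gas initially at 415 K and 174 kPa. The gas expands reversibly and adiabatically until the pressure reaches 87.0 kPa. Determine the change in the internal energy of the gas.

-5260 J

V₁ = nRT₁/P₁ = 4.20×8.314×415/174 = 83.3 L.
Adiabatic: T₂/T₁ = (P₂/P₁)^((γ−1)/γ) ⇒ T₂ = 415×(0.500)^0.400 = 315 K; V₂ = 126 L.
For an ideal gas ΔU = nCvΔT with Cv = (3/2)R = 12.5 J/(mol·K).
ΔU = 4.20×12.5×(315−415) = -5260 J.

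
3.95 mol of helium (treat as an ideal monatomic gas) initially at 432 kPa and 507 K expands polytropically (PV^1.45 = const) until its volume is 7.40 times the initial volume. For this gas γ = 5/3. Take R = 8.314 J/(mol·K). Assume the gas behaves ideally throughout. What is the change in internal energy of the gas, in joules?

-14800 J

V₁ = nRT₁/P₁ = 3.95×8.314×507/432 = 38.5 L.
Polytropic n=1.45: T₂ = T₁(V₁/V₂)^(n−1) = 507×(0.135)^0.45 = 206 K; P₂ = P₁(V₁/V₂)^n = 23.7 kPa.
For an ideal gas ΔU = nCvΔT with Cv = (3/2)R = 12.5 J/(mol·K).
ΔU = 3.95×12.5×(206−507) = -14800 J.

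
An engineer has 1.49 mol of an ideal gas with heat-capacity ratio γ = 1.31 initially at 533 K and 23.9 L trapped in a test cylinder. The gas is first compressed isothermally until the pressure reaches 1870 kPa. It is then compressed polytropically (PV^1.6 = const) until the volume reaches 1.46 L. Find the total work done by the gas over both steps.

-20300 J

P₁ = nRT₁/V₁ = 1.49×8.314×533/23.9 = 276 kPa.
Step 1 — Isothermal: T stays 533 K; PV = const ⇒ V₂ = 3.53 L, P₂ = 1870 kPa.
ΔU = 0 (ideal gas, T constant).
W = nRT ln(V₂/V₁) = 1.49×8.314×533×ln(0.148) = -12600 J.
Q = ΔU + W = -12600 J.
State after step 1: P = 1870 kPa, V = 3.53 L, T = 533 K.
Step 2 — Polytropic n=1.6: T₂ = T₁(V₁/V₂)^(n−1) = 533×(2.42)^0.60 = 905 K; P₂ = P₁(V₁/V₂)^n = 7680 kPa.
W = (P₁V₁−P₂V₂)/(n−1) = (1870×3.53−7680×1.46)/0.60 = -7690 J.
ΔU = nCvΔT = 1.49×26.8×(905−533) = 14900 J.
Q = ΔU + W = 7190 J.
Net over both steps: W = -20300 J, Q = -5430 J, ΔU = 14900 J.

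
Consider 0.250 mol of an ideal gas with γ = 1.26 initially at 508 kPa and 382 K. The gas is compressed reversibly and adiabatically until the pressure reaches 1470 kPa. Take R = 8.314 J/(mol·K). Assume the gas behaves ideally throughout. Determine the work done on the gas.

V₁ = nRT₁/P₁ = 0.250×8.314×382/508 = 1.56 L.
Adiabatic: T₂/T₁ = (P₂/P₁)^((γ−1)/γ) ⇒ T₂ = 382×(2.89)^0.206 = 476 K; V₂ = 0.673 L.
ΔU = nCvΔT = 0.250×32.0×(476−382) = 749 J.
Q = 0 for an adiabatic process, so W = −ΔU = -749 J.
Work done on the gas = −W_by = 749 J.

749 J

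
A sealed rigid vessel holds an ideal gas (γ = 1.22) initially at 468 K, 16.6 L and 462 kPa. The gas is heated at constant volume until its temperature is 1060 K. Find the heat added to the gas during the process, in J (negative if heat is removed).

44100 J

n = P₁V₁/(RT₁) = 462×16.6/(8.314×468) = 1.97 mol.
Isochoric: V stays 16.6 L; P/T = const ⇒ T₂ = 1060 K, P₂ = 1050 kPa.
W = 0 (no volume change).
ΔU = nCvΔT = 1.97×37.8×(1060−468) = 44100 J.
Q = ΔU = 44100 J.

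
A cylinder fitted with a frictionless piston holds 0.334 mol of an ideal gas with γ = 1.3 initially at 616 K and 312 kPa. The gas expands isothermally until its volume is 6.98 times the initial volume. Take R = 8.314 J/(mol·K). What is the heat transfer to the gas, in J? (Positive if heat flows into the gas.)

3320 J

V₁ = nRT₁/P₁ = 0.334×8.314×616/312 = 5.48 L.
Isothermal: T stays 616 K; PV = const ⇒ V₂ = 38.3 L, P₂ = 44.7 kPa.
ΔU = 0 (ideal gas, T constant).
W = nRT ln(V₂/V₁) = 0.334×8.314×616×ln(6.98) = 3320 J.
Q = ΔU + W = 3320 J.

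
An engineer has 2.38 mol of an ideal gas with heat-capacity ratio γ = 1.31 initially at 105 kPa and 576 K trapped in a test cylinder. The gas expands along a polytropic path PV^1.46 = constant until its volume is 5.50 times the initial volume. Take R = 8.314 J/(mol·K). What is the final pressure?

8.71 kPa

V₁ = nRT₁/P₁ = 2.38×8.314×576/105 = 109 L.
Polytropic n=1.46: T₂ = T₁(V₁/V₂)^(n−1) = 576×(0.182)^0.46 = 263 K; P₂ = P₁(V₁/V₂)^n = 8.71 kPa.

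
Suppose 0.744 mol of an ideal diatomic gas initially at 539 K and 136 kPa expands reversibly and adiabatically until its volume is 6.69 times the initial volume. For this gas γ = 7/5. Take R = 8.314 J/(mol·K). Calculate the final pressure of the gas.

9.50 kPa

V₁ = nRT₁/P₁ = 0.744×8.314×539/136 = 24.5 L.
Adiabatic: TV^(γ−1) = const ⇒ T₂ = 539×(0.149)^0.400 = 252 K; PV^γ = const ⇒ P₂ = 9.50 kPa.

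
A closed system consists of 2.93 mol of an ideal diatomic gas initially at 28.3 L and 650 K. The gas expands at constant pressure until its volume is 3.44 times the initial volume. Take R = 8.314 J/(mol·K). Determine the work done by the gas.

38600 J

P₁ = nRT₁/V₁ = 2.93×8.314×650/28.3 = 560 kPa.
Isobaric: P stays 560 kPa; V/T = const ⇒ T₂ = 2240 K, V₂ = 97.4 L.
W = PΔV = 560×(97.4−28.3) kPa·L = 38600 J.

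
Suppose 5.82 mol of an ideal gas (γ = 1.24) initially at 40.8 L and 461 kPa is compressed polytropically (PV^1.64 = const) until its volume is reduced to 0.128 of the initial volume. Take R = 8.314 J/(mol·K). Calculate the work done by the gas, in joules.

-80100 J

T₁ = P₁V₁/(nR) = 461×40.8/(5.82×8.314) = 389 K.
Polytropic n=1.64: T₂ = T₁(V₁/V₂)^(n−1) = 389×(7.81)^0.64 = 1450 K; P₂ = P₁(V₁/V₂)^n = 13400 kPa.
W = (P₁V₁−P₂V₂)/(n−1) = (461×40.8−13400×5.22)/0.64 = -80100 J.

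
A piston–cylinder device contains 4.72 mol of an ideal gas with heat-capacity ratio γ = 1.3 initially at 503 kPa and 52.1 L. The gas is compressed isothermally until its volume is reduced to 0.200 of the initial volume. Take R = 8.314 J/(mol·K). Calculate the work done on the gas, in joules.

T₁ = P₁V₁/(nR) = 503×52.1/(4.72×8.314) = 668 K.
Isothermal: T stays 668 K; PV = const ⇒ V₂ = 10.4 L, P₂ = 2520 kPa.
W = nRT ln(V₂/V₁) = 4.72×8.314×668×ln(0.200) = -42200 J.
Work done on the gas = −W_by = 42200 J.

42200 J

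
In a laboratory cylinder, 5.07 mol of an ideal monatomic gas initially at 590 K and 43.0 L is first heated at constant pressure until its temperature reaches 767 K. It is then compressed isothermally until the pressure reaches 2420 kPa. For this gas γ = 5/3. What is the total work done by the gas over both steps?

-38800 J

P₁ = nRT₁/V₁ = 5.07×8.314×590/43.0 = 578 kPa.
Step 1 — Isobaric: P stays 578 kPa; V/T = const ⇒ T₂ = 767 K, V₂ = 55.9 L.
W = PΔV = 578×(55.9−43.0) kPa·L = 7460 J.
ΔU = nCvΔT = 5.07×12.5×(767−590) = 11200 J.
Q = ΔU + W = nCpΔT = 18700 J.
State after step 1: P = 578 kPa, V = 55.9 L, T = 767 K.
Step 2 — Isothermal: T stays 767 K; PV = const ⇒ V₂ = 13.4 L, P₂ = 2420 kPa.
ΔU = 0 (ideal gas, T constant).
W = nRT ln(V₂/V₁) = 5.07×8.314×767×ln(0.239) = -46300 J.
Q = ΔU + W = -46300 J.
Net over both steps: W = -38800 J, Q = -27600 J, ΔU = 11200 J.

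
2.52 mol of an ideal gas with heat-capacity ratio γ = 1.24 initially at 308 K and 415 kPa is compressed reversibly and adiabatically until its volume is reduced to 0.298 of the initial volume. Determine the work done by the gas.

-9070 J

V₁ = nRT₁/P₁ = 2.52×8.314×308/415 = 15.5 L.
Adiabatic: TV^(γ−1) = const ⇒ T₂ = 308×(3.36)^0.240 = 412 K; PV^γ = const ⇒ P₂ = 1860 kPa.
ΔU = nCvΔT = 2.52×34.6×(412−308) = 9070 J.
Q = 0 for an adiabatic process, so W = −ΔU = -9070 J.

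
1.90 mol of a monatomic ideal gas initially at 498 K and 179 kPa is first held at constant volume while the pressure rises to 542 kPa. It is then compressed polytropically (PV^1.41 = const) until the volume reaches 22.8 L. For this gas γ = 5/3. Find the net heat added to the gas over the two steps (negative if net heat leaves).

V₁ = nRT₁/P₁ = 1.90×8.314×498/179 = 43.9 L.
Step 1 — Isochoric: V stays 43.9 L; P/T = const ⇒ T₂ = 1510 K, P₂ = 542 kPa.
W = 0 (no volume change).
ΔU = nCvΔT = 1.90×12.5×(1510−498) = 23900 J.
Q = ΔU = 23900 J.
State after step 1: P = 542 kPa, V = 43.9 L, T = 1510 K.
Step 2 — Polytropic n=1.41: T₂ = T₁(V₁/V₂)^(n−1) = 1510×(1.93)^0.41 = 1970 K; P₂ = P₁(V₁/V₂)^n = 1370 kPa.
W = (P₁V₁−P₂V₂)/(n−1) = (542×43.9−1370×22.8)/0.41 = -17900 J.
ΔU = nCvΔT = 1.90×12.5×(1970−1510) = 11000 J.
Q = ΔU + W = -6910 J.
Net over both steps: W = -17900 J, Q = 17000 J, ΔU = 35000 J.

17000 J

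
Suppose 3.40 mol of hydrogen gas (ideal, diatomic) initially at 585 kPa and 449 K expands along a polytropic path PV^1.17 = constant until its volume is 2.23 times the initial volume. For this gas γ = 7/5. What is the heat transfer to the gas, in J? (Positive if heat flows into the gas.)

5470 J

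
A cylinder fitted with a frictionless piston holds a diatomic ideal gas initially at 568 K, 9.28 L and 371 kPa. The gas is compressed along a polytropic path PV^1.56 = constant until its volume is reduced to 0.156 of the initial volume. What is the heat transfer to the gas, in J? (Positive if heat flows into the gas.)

4500 J

n = P₁V₁/(RT₁) = 371×9.28/(8.314×568) = 0.729 mol.
Polytropic n=1.56: T₂ = T₁(V₁/V₂)^(n−1) = 568×(6.41)^0.56 = 1610 K; P₂ = P₁(V₁/V₂)^n = 6730 kPa.
W = (P₁V₁−P₂V₂)/(n−1) = (371×9.28−6730×1.45)/0.56 = -11300 J.
ΔU = nCvΔT = 0.729×20.8×(1610−568) = 15800 J.
Q = ΔU + W = 4500 J.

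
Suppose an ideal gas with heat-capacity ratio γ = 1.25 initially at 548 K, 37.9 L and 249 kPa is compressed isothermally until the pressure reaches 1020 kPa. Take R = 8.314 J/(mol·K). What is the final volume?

9.25 L

Isothermal: T stays 548 K; PV = const ⇒ V₂ = 9.25 L, P₂ = 1020 kPa.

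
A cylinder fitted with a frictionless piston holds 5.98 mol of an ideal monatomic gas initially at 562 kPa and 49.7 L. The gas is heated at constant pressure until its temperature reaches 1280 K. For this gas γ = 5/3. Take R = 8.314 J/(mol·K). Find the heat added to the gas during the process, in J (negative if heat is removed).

T₁ = P₁V₁/(nR) = 562×49.7/(5.98×8.314) = 562 K.
Isobaric: P stays 562 kPa; V/T = const ⇒ T₂ = 1280 K, V₂ = 113 L.
W = PΔV = 562×(113−49.7) kPa·L = 35700 J.
ΔU = nCvΔT = 5.98×12.5×(1280−562) = 53600 J.
Q = ΔU + W = nCpΔT = 89300 J.

89300 J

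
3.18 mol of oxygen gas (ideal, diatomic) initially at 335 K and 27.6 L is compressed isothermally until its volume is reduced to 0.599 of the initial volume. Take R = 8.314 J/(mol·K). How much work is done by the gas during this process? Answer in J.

-4540 J

P₁ = nRT₁/V₁ = 3.18×8.314×335/27.6 = 321 kPa.
Isothermal: T stays 335 K; PV = const ⇒ V₂ = 16.5 L, P₂ = 536 kPa.
W = nRT ln(V₂/V₁) = 3.18×8.314×335×ln(0.599) = -4540 J.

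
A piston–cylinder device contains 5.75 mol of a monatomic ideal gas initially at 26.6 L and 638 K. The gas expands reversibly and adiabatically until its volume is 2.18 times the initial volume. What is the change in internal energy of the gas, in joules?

P₁ = nRT₁/V₁ = 5.75×8.314×638/26.6 = 1150 kPa.
Adiabatic: TV^(γ−1) = const ⇒ T₂ = 638×(0.459)^0.667 = 379 K; PV^γ = const ⇒ P₂ = 313 kPa.
For an ideal gas ΔU = nCvΔT with Cv = (3/2)R = 12.5 J/(mol·K).
ΔU = 5.75×12.5×(379−638) = -18500 J.

-18500 J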